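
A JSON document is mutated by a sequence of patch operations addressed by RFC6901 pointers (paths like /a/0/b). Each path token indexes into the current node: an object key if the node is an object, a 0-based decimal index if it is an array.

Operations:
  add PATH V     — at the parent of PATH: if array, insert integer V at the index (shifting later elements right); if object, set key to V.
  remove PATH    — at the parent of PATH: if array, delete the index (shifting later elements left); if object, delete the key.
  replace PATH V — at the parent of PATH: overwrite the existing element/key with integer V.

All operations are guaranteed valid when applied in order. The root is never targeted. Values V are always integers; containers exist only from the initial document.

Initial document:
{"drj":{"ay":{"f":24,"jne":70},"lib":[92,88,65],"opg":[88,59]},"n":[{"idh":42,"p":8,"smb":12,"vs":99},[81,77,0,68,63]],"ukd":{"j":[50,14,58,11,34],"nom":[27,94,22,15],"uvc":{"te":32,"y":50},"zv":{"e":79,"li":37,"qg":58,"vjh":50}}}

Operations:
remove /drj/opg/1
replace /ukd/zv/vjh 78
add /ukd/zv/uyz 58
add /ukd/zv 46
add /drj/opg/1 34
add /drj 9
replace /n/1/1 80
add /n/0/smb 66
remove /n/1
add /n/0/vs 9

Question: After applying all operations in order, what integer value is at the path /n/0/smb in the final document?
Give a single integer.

Answer: 66

Derivation:
After op 1 (remove /drj/opg/1): {"drj":{"ay":{"f":24,"jne":70},"lib":[92,88,65],"opg":[88]},"n":[{"idh":42,"p":8,"smb":12,"vs":99},[81,77,0,68,63]],"ukd":{"j":[50,14,58,11,34],"nom":[27,94,22,15],"uvc":{"te":32,"y":50},"zv":{"e":79,"li":37,"qg":58,"vjh":50}}}
After op 2 (replace /ukd/zv/vjh 78): {"drj":{"ay":{"f":24,"jne":70},"lib":[92,88,65],"opg":[88]},"n":[{"idh":42,"p":8,"smb":12,"vs":99},[81,77,0,68,63]],"ukd":{"j":[50,14,58,11,34],"nom":[27,94,22,15],"uvc":{"te":32,"y":50},"zv":{"e":79,"li":37,"qg":58,"vjh":78}}}
After op 3 (add /ukd/zv/uyz 58): {"drj":{"ay":{"f":24,"jne":70},"lib":[92,88,65],"opg":[88]},"n":[{"idh":42,"p":8,"smb":12,"vs":99},[81,77,0,68,63]],"ukd":{"j":[50,14,58,11,34],"nom":[27,94,22,15],"uvc":{"te":32,"y":50},"zv":{"e":79,"li":37,"qg":58,"uyz":58,"vjh":78}}}
After op 4 (add /ukd/zv 46): {"drj":{"ay":{"f":24,"jne":70},"lib":[92,88,65],"opg":[88]},"n":[{"idh":42,"p":8,"smb":12,"vs":99},[81,77,0,68,63]],"ukd":{"j":[50,14,58,11,34],"nom":[27,94,22,15],"uvc":{"te":32,"y":50},"zv":46}}
After op 5 (add /drj/opg/1 34): {"drj":{"ay":{"f":24,"jne":70},"lib":[92,88,65],"opg":[88,34]},"n":[{"idh":42,"p":8,"smb":12,"vs":99},[81,77,0,68,63]],"ukd":{"j":[50,14,58,11,34],"nom":[27,94,22,15],"uvc":{"te":32,"y":50},"zv":46}}
After op 6 (add /drj 9): {"drj":9,"n":[{"idh":42,"p":8,"smb":12,"vs":99},[81,77,0,68,63]],"ukd":{"j":[50,14,58,11,34],"nom":[27,94,22,15],"uvc":{"te":32,"y":50},"zv":46}}
After op 7 (replace /n/1/1 80): {"drj":9,"n":[{"idh":42,"p":8,"smb":12,"vs":99},[81,80,0,68,63]],"ukd":{"j":[50,14,58,11,34],"nom":[27,94,22,15],"uvc":{"te":32,"y":50},"zv":46}}
After op 8 (add /n/0/smb 66): {"drj":9,"n":[{"idh":42,"p":8,"smb":66,"vs":99},[81,80,0,68,63]],"ukd":{"j":[50,14,58,11,34],"nom":[27,94,22,15],"uvc":{"te":32,"y":50},"zv":46}}
After op 9 (remove /n/1): {"drj":9,"n":[{"idh":42,"p":8,"smb":66,"vs":99}],"ukd":{"j":[50,14,58,11,34],"nom":[27,94,22,15],"uvc":{"te":32,"y":50},"zv":46}}
After op 10 (add /n/0/vs 9): {"drj":9,"n":[{"idh":42,"p":8,"smb":66,"vs":9}],"ukd":{"j":[50,14,58,11,34],"nom":[27,94,22,15],"uvc":{"te":32,"y":50},"zv":46}}
Value at /n/0/smb: 66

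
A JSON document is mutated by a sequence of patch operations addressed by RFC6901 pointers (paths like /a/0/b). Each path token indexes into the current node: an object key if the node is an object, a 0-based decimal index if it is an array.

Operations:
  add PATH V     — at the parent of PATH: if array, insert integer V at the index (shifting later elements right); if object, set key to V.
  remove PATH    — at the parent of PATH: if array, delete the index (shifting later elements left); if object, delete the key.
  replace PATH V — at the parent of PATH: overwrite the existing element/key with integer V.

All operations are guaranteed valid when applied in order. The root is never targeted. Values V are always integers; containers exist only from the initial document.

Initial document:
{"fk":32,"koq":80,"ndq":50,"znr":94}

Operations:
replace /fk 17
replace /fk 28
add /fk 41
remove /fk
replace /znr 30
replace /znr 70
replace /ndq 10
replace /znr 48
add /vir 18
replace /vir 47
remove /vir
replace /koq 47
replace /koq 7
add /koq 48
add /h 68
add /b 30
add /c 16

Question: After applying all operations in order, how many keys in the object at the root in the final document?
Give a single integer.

Answer: 6

Derivation:
After op 1 (replace /fk 17): {"fk":17,"koq":80,"ndq":50,"znr":94}
After op 2 (replace /fk 28): {"fk":28,"koq":80,"ndq":50,"znr":94}
After op 3 (add /fk 41): {"fk":41,"koq":80,"ndq":50,"znr":94}
After op 4 (remove /fk): {"koq":80,"ndq":50,"znr":94}
After op 5 (replace /znr 30): {"koq":80,"ndq":50,"znr":30}
After op 6 (replace /znr 70): {"koq":80,"ndq":50,"znr":70}
After op 7 (replace /ndq 10): {"koq":80,"ndq":10,"znr":70}
After op 8 (replace /znr 48): {"koq":80,"ndq":10,"znr":48}
After op 9 (add /vir 18): {"koq":80,"ndq":10,"vir":18,"znr":48}
After op 10 (replace /vir 47): {"koq":80,"ndq":10,"vir":47,"znr":48}
After op 11 (remove /vir): {"koq":80,"ndq":10,"znr":48}
After op 12 (replace /koq 47): {"koq":47,"ndq":10,"znr":48}
After op 13 (replace /koq 7): {"koq":7,"ndq":10,"znr":48}
After op 14 (add /koq 48): {"koq":48,"ndq":10,"znr":48}
After op 15 (add /h 68): {"h":68,"koq":48,"ndq":10,"znr":48}
After op 16 (add /b 30): {"b":30,"h":68,"koq":48,"ndq":10,"znr":48}
After op 17 (add /c 16): {"b":30,"c":16,"h":68,"koq":48,"ndq":10,"znr":48}
Size at the root: 6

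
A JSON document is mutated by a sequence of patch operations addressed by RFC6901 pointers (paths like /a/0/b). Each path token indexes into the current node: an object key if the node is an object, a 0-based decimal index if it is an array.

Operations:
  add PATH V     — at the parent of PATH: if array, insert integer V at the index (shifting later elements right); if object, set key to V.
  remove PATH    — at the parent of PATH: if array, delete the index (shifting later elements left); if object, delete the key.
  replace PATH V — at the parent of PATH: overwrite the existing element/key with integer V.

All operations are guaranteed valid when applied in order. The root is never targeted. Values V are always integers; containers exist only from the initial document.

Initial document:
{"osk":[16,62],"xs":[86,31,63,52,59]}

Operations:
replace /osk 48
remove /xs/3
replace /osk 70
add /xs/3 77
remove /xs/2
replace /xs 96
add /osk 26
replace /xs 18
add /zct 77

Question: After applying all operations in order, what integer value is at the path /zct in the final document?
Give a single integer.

Answer: 77

Derivation:
After op 1 (replace /osk 48): {"osk":48,"xs":[86,31,63,52,59]}
After op 2 (remove /xs/3): {"osk":48,"xs":[86,31,63,59]}
After op 3 (replace /osk 70): {"osk":70,"xs":[86,31,63,59]}
After op 4 (add /xs/3 77): {"osk":70,"xs":[86,31,63,77,59]}
After op 5 (remove /xs/2): {"osk":70,"xs":[86,31,77,59]}
After op 6 (replace /xs 96): {"osk":70,"xs":96}
After op 7 (add /osk 26): {"osk":26,"xs":96}
After op 8 (replace /xs 18): {"osk":26,"xs":18}
After op 9 (add /zct 77): {"osk":26,"xs":18,"zct":77}
Value at /zct: 77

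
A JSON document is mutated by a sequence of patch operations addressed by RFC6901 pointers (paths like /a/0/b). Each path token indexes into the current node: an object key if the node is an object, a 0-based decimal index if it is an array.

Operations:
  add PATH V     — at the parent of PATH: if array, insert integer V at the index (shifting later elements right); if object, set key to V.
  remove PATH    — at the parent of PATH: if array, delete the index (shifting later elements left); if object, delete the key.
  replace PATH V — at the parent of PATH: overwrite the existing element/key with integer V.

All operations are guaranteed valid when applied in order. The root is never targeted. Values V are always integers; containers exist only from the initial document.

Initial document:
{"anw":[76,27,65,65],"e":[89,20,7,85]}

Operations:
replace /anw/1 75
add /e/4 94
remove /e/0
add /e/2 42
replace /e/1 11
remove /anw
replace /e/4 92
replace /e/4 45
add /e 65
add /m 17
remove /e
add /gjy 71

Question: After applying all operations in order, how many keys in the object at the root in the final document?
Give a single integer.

After op 1 (replace /anw/1 75): {"anw":[76,75,65,65],"e":[89,20,7,85]}
After op 2 (add /e/4 94): {"anw":[76,75,65,65],"e":[89,20,7,85,94]}
After op 3 (remove /e/0): {"anw":[76,75,65,65],"e":[20,7,85,94]}
After op 4 (add /e/2 42): {"anw":[76,75,65,65],"e":[20,7,42,85,94]}
After op 5 (replace /e/1 11): {"anw":[76,75,65,65],"e":[20,11,42,85,94]}
After op 6 (remove /anw): {"e":[20,11,42,85,94]}
After op 7 (replace /e/4 92): {"e":[20,11,42,85,92]}
After op 8 (replace /e/4 45): {"e":[20,11,42,85,45]}
After op 9 (add /e 65): {"e":65}
After op 10 (add /m 17): {"e":65,"m":17}
After op 11 (remove /e): {"m":17}
After op 12 (add /gjy 71): {"gjy":71,"m":17}
Size at the root: 2

Answer: 2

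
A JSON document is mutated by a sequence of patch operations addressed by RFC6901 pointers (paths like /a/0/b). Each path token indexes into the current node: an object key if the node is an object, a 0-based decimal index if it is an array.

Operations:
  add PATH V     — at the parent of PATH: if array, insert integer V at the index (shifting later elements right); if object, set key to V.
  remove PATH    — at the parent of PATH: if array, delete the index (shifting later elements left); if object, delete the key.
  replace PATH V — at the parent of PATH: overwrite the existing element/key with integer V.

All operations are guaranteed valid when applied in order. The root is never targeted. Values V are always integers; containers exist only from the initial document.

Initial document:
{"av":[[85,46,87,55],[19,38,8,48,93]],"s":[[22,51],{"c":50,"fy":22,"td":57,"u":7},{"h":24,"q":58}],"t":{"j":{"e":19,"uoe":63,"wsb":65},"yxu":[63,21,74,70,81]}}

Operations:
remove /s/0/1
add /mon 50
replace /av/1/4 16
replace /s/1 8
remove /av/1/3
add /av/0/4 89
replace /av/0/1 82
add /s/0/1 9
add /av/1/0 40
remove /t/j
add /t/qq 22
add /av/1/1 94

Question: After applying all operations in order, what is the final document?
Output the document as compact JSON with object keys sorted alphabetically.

Answer: {"av":[[85,82,87,55,89],[40,94,19,38,8,16]],"mon":50,"s":[[22,9],8,{"h":24,"q":58}],"t":{"qq":22,"yxu":[63,21,74,70,81]}}

Derivation:
After op 1 (remove /s/0/1): {"av":[[85,46,87,55],[19,38,8,48,93]],"s":[[22],{"c":50,"fy":22,"td":57,"u":7},{"h":24,"q":58}],"t":{"j":{"e":19,"uoe":63,"wsb":65},"yxu":[63,21,74,70,81]}}
After op 2 (add /mon 50): {"av":[[85,46,87,55],[19,38,8,48,93]],"mon":50,"s":[[22],{"c":50,"fy":22,"td":57,"u":7},{"h":24,"q":58}],"t":{"j":{"e":19,"uoe":63,"wsb":65},"yxu":[63,21,74,70,81]}}
After op 3 (replace /av/1/4 16): {"av":[[85,46,87,55],[19,38,8,48,16]],"mon":50,"s":[[22],{"c":50,"fy":22,"td":57,"u":7},{"h":24,"q":58}],"t":{"j":{"e":19,"uoe":63,"wsb":65},"yxu":[63,21,74,70,81]}}
After op 4 (replace /s/1 8): {"av":[[85,46,87,55],[19,38,8,48,16]],"mon":50,"s":[[22],8,{"h":24,"q":58}],"t":{"j":{"e":19,"uoe":63,"wsb":65},"yxu":[63,21,74,70,81]}}
After op 5 (remove /av/1/3): {"av":[[85,46,87,55],[19,38,8,16]],"mon":50,"s":[[22],8,{"h":24,"q":58}],"t":{"j":{"e":19,"uoe":63,"wsb":65},"yxu":[63,21,74,70,81]}}
After op 6 (add /av/0/4 89): {"av":[[85,46,87,55,89],[19,38,8,16]],"mon":50,"s":[[22],8,{"h":24,"q":58}],"t":{"j":{"e":19,"uoe":63,"wsb":65},"yxu":[63,21,74,70,81]}}
After op 7 (replace /av/0/1 82): {"av":[[85,82,87,55,89],[19,38,8,16]],"mon":50,"s":[[22],8,{"h":24,"q":58}],"t":{"j":{"e":19,"uoe":63,"wsb":65},"yxu":[63,21,74,70,81]}}
After op 8 (add /s/0/1 9): {"av":[[85,82,87,55,89],[19,38,8,16]],"mon":50,"s":[[22,9],8,{"h":24,"q":58}],"t":{"j":{"e":19,"uoe":63,"wsb":65},"yxu":[63,21,74,70,81]}}
After op 9 (add /av/1/0 40): {"av":[[85,82,87,55,89],[40,19,38,8,16]],"mon":50,"s":[[22,9],8,{"h":24,"q":58}],"t":{"j":{"e":19,"uoe":63,"wsb":65},"yxu":[63,21,74,70,81]}}
After op 10 (remove /t/j): {"av":[[85,82,87,55,89],[40,19,38,8,16]],"mon":50,"s":[[22,9],8,{"h":24,"q":58}],"t":{"yxu":[63,21,74,70,81]}}
After op 11 (add /t/qq 22): {"av":[[85,82,87,55,89],[40,19,38,8,16]],"mon":50,"s":[[22,9],8,{"h":24,"q":58}],"t":{"qq":22,"yxu":[63,21,74,70,81]}}
After op 12 (add /av/1/1 94): {"av":[[85,82,87,55,89],[40,94,19,38,8,16]],"mon":50,"s":[[22,9],8,{"h":24,"q":58}],"t":{"qq":22,"yxu":[63,21,74,70,81]}}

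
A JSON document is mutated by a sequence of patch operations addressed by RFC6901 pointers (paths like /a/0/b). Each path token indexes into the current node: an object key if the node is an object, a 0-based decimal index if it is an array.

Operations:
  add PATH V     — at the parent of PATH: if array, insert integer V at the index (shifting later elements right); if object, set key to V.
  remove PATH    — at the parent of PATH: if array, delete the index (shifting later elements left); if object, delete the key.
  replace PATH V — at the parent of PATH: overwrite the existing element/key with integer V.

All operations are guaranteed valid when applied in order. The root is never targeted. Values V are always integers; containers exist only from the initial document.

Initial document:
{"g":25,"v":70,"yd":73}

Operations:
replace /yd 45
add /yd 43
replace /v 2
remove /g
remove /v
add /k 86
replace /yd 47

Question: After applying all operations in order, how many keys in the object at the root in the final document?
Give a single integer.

Answer: 2

Derivation:
After op 1 (replace /yd 45): {"g":25,"v":70,"yd":45}
After op 2 (add /yd 43): {"g":25,"v":70,"yd":43}
After op 3 (replace /v 2): {"g":25,"v":2,"yd":43}
After op 4 (remove /g): {"v":2,"yd":43}
After op 5 (remove /v): {"yd":43}
After op 6 (add /k 86): {"k":86,"yd":43}
After op 7 (replace /yd 47): {"k":86,"yd":47}
Size at the root: 2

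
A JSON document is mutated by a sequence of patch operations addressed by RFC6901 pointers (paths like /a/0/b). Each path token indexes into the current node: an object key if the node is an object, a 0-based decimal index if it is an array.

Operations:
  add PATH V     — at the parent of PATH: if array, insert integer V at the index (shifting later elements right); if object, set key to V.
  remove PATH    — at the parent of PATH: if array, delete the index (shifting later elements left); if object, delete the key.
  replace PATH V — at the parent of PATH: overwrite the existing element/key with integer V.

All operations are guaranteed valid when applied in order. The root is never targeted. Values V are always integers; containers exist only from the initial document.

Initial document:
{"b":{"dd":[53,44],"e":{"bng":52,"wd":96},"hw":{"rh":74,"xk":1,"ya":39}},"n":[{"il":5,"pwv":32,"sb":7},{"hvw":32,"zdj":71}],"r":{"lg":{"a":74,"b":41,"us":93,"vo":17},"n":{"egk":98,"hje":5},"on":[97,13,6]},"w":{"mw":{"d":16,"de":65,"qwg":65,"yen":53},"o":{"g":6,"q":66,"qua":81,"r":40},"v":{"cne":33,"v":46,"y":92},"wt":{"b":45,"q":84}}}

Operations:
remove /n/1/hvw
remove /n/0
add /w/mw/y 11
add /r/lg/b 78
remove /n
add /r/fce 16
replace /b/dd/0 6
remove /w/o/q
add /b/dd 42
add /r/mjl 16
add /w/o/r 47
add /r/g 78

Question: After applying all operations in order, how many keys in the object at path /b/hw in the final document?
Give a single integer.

After op 1 (remove /n/1/hvw): {"b":{"dd":[53,44],"e":{"bng":52,"wd":96},"hw":{"rh":74,"xk":1,"ya":39}},"n":[{"il":5,"pwv":32,"sb":7},{"zdj":71}],"r":{"lg":{"a":74,"b":41,"us":93,"vo":17},"n":{"egk":98,"hje":5},"on":[97,13,6]},"w":{"mw":{"d":16,"de":65,"qwg":65,"yen":53},"o":{"g":6,"q":66,"qua":81,"r":40},"v":{"cne":33,"v":46,"y":92},"wt":{"b":45,"q":84}}}
After op 2 (remove /n/0): {"b":{"dd":[53,44],"e":{"bng":52,"wd":96},"hw":{"rh":74,"xk":1,"ya":39}},"n":[{"zdj":71}],"r":{"lg":{"a":74,"b":41,"us":93,"vo":17},"n":{"egk":98,"hje":5},"on":[97,13,6]},"w":{"mw":{"d":16,"de":65,"qwg":65,"yen":53},"o":{"g":6,"q":66,"qua":81,"r":40},"v":{"cne":33,"v":46,"y":92},"wt":{"b":45,"q":84}}}
After op 3 (add /w/mw/y 11): {"b":{"dd":[53,44],"e":{"bng":52,"wd":96},"hw":{"rh":74,"xk":1,"ya":39}},"n":[{"zdj":71}],"r":{"lg":{"a":74,"b":41,"us":93,"vo":17},"n":{"egk":98,"hje":5},"on":[97,13,6]},"w":{"mw":{"d":16,"de":65,"qwg":65,"y":11,"yen":53},"o":{"g":6,"q":66,"qua":81,"r":40},"v":{"cne":33,"v":46,"y":92},"wt":{"b":45,"q":84}}}
After op 4 (add /r/lg/b 78): {"b":{"dd":[53,44],"e":{"bng":52,"wd":96},"hw":{"rh":74,"xk":1,"ya":39}},"n":[{"zdj":71}],"r":{"lg":{"a":74,"b":78,"us":93,"vo":17},"n":{"egk":98,"hje":5},"on":[97,13,6]},"w":{"mw":{"d":16,"de":65,"qwg":65,"y":11,"yen":53},"o":{"g":6,"q":66,"qua":81,"r":40},"v":{"cne":33,"v":46,"y":92},"wt":{"b":45,"q":84}}}
After op 5 (remove /n): {"b":{"dd":[53,44],"e":{"bng":52,"wd":96},"hw":{"rh":74,"xk":1,"ya":39}},"r":{"lg":{"a":74,"b":78,"us":93,"vo":17},"n":{"egk":98,"hje":5},"on":[97,13,6]},"w":{"mw":{"d":16,"de":65,"qwg":65,"y":11,"yen":53},"o":{"g":6,"q":66,"qua":81,"r":40},"v":{"cne":33,"v":46,"y":92},"wt":{"b":45,"q":84}}}
After op 6 (add /r/fce 16): {"b":{"dd":[53,44],"e":{"bng":52,"wd":96},"hw":{"rh":74,"xk":1,"ya":39}},"r":{"fce":16,"lg":{"a":74,"b":78,"us":93,"vo":17},"n":{"egk":98,"hje":5},"on":[97,13,6]},"w":{"mw":{"d":16,"de":65,"qwg":65,"y":11,"yen":53},"o":{"g":6,"q":66,"qua":81,"r":40},"v":{"cne":33,"v":46,"y":92},"wt":{"b":45,"q":84}}}
After op 7 (replace /b/dd/0 6): {"b":{"dd":[6,44],"e":{"bng":52,"wd":96},"hw":{"rh":74,"xk":1,"ya":39}},"r":{"fce":16,"lg":{"a":74,"b":78,"us":93,"vo":17},"n":{"egk":98,"hje":5},"on":[97,13,6]},"w":{"mw":{"d":16,"de":65,"qwg":65,"y":11,"yen":53},"o":{"g":6,"q":66,"qua":81,"r":40},"v":{"cne":33,"v":46,"y":92},"wt":{"b":45,"q":84}}}
After op 8 (remove /w/o/q): {"b":{"dd":[6,44],"e":{"bng":52,"wd":96},"hw":{"rh":74,"xk":1,"ya":39}},"r":{"fce":16,"lg":{"a":74,"b":78,"us":93,"vo":17},"n":{"egk":98,"hje":5},"on":[97,13,6]},"w":{"mw":{"d":16,"de":65,"qwg":65,"y":11,"yen":53},"o":{"g":6,"qua":81,"r":40},"v":{"cne":33,"v":46,"y":92},"wt":{"b":45,"q":84}}}
After op 9 (add /b/dd 42): {"b":{"dd":42,"e":{"bng":52,"wd":96},"hw":{"rh":74,"xk":1,"ya":39}},"r":{"fce":16,"lg":{"a":74,"b":78,"us":93,"vo":17},"n":{"egk":98,"hje":5},"on":[97,13,6]},"w":{"mw":{"d":16,"de":65,"qwg":65,"y":11,"yen":53},"o":{"g":6,"qua":81,"r":40},"v":{"cne":33,"v":46,"y":92},"wt":{"b":45,"q":84}}}
After op 10 (add /r/mjl 16): {"b":{"dd":42,"e":{"bng":52,"wd":96},"hw":{"rh":74,"xk":1,"ya":39}},"r":{"fce":16,"lg":{"a":74,"b":78,"us":93,"vo":17},"mjl":16,"n":{"egk":98,"hje":5},"on":[97,13,6]},"w":{"mw":{"d":16,"de":65,"qwg":65,"y":11,"yen":53},"o":{"g":6,"qua":81,"r":40},"v":{"cne":33,"v":46,"y":92},"wt":{"b":45,"q":84}}}
After op 11 (add /w/o/r 47): {"b":{"dd":42,"e":{"bng":52,"wd":96},"hw":{"rh":74,"xk":1,"ya":39}},"r":{"fce":16,"lg":{"a":74,"b":78,"us":93,"vo":17},"mjl":16,"n":{"egk":98,"hje":5},"on":[97,13,6]},"w":{"mw":{"d":16,"de":65,"qwg":65,"y":11,"yen":53},"o":{"g":6,"qua":81,"r":47},"v":{"cne":33,"v":46,"y":92},"wt":{"b":45,"q":84}}}
After op 12 (add /r/g 78): {"b":{"dd":42,"e":{"bng":52,"wd":96},"hw":{"rh":74,"xk":1,"ya":39}},"r":{"fce":16,"g":78,"lg":{"a":74,"b":78,"us":93,"vo":17},"mjl":16,"n":{"egk":98,"hje":5},"on":[97,13,6]},"w":{"mw":{"d":16,"de":65,"qwg":65,"y":11,"yen":53},"o":{"g":6,"qua":81,"r":47},"v":{"cne":33,"v":46,"y":92},"wt":{"b":45,"q":84}}}
Size at path /b/hw: 3

Answer: 3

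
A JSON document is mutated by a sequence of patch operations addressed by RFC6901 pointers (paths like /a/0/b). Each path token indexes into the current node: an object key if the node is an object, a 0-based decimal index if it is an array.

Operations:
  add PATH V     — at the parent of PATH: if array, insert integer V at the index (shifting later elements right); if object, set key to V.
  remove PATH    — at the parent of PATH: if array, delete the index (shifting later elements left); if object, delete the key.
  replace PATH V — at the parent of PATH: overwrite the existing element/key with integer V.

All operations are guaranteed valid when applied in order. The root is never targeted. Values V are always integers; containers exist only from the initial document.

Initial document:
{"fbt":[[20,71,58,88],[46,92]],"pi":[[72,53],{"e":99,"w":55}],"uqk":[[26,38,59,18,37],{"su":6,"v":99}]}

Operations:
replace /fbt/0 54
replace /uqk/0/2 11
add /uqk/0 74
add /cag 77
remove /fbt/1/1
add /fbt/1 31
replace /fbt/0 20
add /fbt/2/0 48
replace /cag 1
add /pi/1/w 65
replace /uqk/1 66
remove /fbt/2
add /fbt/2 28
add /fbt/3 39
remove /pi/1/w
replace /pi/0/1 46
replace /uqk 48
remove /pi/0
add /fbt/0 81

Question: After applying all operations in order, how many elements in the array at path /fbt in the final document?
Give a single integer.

Answer: 5

Derivation:
After op 1 (replace /fbt/0 54): {"fbt":[54,[46,92]],"pi":[[72,53],{"e":99,"w":55}],"uqk":[[26,38,59,18,37],{"su":6,"v":99}]}
After op 2 (replace /uqk/0/2 11): {"fbt":[54,[46,92]],"pi":[[72,53],{"e":99,"w":55}],"uqk":[[26,38,11,18,37],{"su":6,"v":99}]}
After op 3 (add /uqk/0 74): {"fbt":[54,[46,92]],"pi":[[72,53],{"e":99,"w":55}],"uqk":[74,[26,38,11,18,37],{"su":6,"v":99}]}
After op 4 (add /cag 77): {"cag":77,"fbt":[54,[46,92]],"pi":[[72,53],{"e":99,"w":55}],"uqk":[74,[26,38,11,18,37],{"su":6,"v":99}]}
After op 5 (remove /fbt/1/1): {"cag":77,"fbt":[54,[46]],"pi":[[72,53],{"e":99,"w":55}],"uqk":[74,[26,38,11,18,37],{"su":6,"v":99}]}
After op 6 (add /fbt/1 31): {"cag":77,"fbt":[54,31,[46]],"pi":[[72,53],{"e":99,"w":55}],"uqk":[74,[26,38,11,18,37],{"su":6,"v":99}]}
After op 7 (replace /fbt/0 20): {"cag":77,"fbt":[20,31,[46]],"pi":[[72,53],{"e":99,"w":55}],"uqk":[74,[26,38,11,18,37],{"su":6,"v":99}]}
After op 8 (add /fbt/2/0 48): {"cag":77,"fbt":[20,31,[48,46]],"pi":[[72,53],{"e":99,"w":55}],"uqk":[74,[26,38,11,18,37],{"su":6,"v":99}]}
After op 9 (replace /cag 1): {"cag":1,"fbt":[20,31,[48,46]],"pi":[[72,53],{"e":99,"w":55}],"uqk":[74,[26,38,11,18,37],{"su":6,"v":99}]}
After op 10 (add /pi/1/w 65): {"cag":1,"fbt":[20,31,[48,46]],"pi":[[72,53],{"e":99,"w":65}],"uqk":[74,[26,38,11,18,37],{"su":6,"v":99}]}
After op 11 (replace /uqk/1 66): {"cag":1,"fbt":[20,31,[48,46]],"pi":[[72,53],{"e":99,"w":65}],"uqk":[74,66,{"su":6,"v":99}]}
After op 12 (remove /fbt/2): {"cag":1,"fbt":[20,31],"pi":[[72,53],{"e":99,"w":65}],"uqk":[74,66,{"su":6,"v":99}]}
After op 13 (add /fbt/2 28): {"cag":1,"fbt":[20,31,28],"pi":[[72,53],{"e":99,"w":65}],"uqk":[74,66,{"su":6,"v":99}]}
After op 14 (add /fbt/3 39): {"cag":1,"fbt":[20,31,28,39],"pi":[[72,53],{"e":99,"w":65}],"uqk":[74,66,{"su":6,"v":99}]}
After op 15 (remove /pi/1/w): {"cag":1,"fbt":[20,31,28,39],"pi":[[72,53],{"e":99}],"uqk":[74,66,{"su":6,"v":99}]}
After op 16 (replace /pi/0/1 46): {"cag":1,"fbt":[20,31,28,39],"pi":[[72,46],{"e":99}],"uqk":[74,66,{"su":6,"v":99}]}
After op 17 (replace /uqk 48): {"cag":1,"fbt":[20,31,28,39],"pi":[[72,46],{"e":99}],"uqk":48}
After op 18 (remove /pi/0): {"cag":1,"fbt":[20,31,28,39],"pi":[{"e":99}],"uqk":48}
After op 19 (add /fbt/0 81): {"cag":1,"fbt":[81,20,31,28,39],"pi":[{"e":99}],"uqk":48}
Size at path /fbt: 5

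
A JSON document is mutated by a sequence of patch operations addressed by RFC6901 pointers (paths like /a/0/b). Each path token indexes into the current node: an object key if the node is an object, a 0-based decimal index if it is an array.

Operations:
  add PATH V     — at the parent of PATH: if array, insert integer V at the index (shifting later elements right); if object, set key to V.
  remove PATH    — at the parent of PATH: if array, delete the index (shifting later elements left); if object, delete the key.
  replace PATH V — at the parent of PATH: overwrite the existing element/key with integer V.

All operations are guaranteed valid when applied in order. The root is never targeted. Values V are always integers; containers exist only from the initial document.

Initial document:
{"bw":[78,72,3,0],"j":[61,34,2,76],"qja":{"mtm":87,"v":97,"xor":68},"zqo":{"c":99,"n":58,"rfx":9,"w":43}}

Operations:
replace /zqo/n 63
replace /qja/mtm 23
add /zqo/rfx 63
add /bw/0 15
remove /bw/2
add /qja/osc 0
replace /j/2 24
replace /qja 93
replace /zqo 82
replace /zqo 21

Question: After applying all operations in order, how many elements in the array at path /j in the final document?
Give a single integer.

After op 1 (replace /zqo/n 63): {"bw":[78,72,3,0],"j":[61,34,2,76],"qja":{"mtm":87,"v":97,"xor":68},"zqo":{"c":99,"n":63,"rfx":9,"w":43}}
After op 2 (replace /qja/mtm 23): {"bw":[78,72,3,0],"j":[61,34,2,76],"qja":{"mtm":23,"v":97,"xor":68},"zqo":{"c":99,"n":63,"rfx":9,"w":43}}
After op 3 (add /zqo/rfx 63): {"bw":[78,72,3,0],"j":[61,34,2,76],"qja":{"mtm":23,"v":97,"xor":68},"zqo":{"c":99,"n":63,"rfx":63,"w":43}}
After op 4 (add /bw/0 15): {"bw":[15,78,72,3,0],"j":[61,34,2,76],"qja":{"mtm":23,"v":97,"xor":68},"zqo":{"c":99,"n":63,"rfx":63,"w":43}}
After op 5 (remove /bw/2): {"bw":[15,78,3,0],"j":[61,34,2,76],"qja":{"mtm":23,"v":97,"xor":68},"zqo":{"c":99,"n":63,"rfx":63,"w":43}}
After op 6 (add /qja/osc 0): {"bw":[15,78,3,0],"j":[61,34,2,76],"qja":{"mtm":23,"osc":0,"v":97,"xor":68},"zqo":{"c":99,"n":63,"rfx":63,"w":43}}
After op 7 (replace /j/2 24): {"bw":[15,78,3,0],"j":[61,34,24,76],"qja":{"mtm":23,"osc":0,"v":97,"xor":68},"zqo":{"c":99,"n":63,"rfx":63,"w":43}}
After op 8 (replace /qja 93): {"bw":[15,78,3,0],"j":[61,34,24,76],"qja":93,"zqo":{"c":99,"n":63,"rfx":63,"w":43}}
After op 9 (replace /zqo 82): {"bw":[15,78,3,0],"j":[61,34,24,76],"qja":93,"zqo":82}
After op 10 (replace /zqo 21): {"bw":[15,78,3,0],"j":[61,34,24,76],"qja":93,"zqo":21}
Size at path /j: 4

Answer: 4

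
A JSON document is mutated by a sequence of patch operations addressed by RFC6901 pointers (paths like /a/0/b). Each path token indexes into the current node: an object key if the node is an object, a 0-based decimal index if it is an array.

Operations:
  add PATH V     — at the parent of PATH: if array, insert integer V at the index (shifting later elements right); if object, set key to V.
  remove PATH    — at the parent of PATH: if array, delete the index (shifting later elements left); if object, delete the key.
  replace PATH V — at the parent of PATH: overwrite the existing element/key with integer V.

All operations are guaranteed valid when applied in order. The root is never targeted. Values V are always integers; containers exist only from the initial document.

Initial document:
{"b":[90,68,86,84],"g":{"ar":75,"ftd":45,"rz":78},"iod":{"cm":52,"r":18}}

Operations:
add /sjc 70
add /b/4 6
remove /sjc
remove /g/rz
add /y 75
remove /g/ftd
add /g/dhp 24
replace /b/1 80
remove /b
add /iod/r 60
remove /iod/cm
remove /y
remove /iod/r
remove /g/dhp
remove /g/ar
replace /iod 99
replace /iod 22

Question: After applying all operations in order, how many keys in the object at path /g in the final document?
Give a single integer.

After op 1 (add /sjc 70): {"b":[90,68,86,84],"g":{"ar":75,"ftd":45,"rz":78},"iod":{"cm":52,"r":18},"sjc":70}
After op 2 (add /b/4 6): {"b":[90,68,86,84,6],"g":{"ar":75,"ftd":45,"rz":78},"iod":{"cm":52,"r":18},"sjc":70}
After op 3 (remove /sjc): {"b":[90,68,86,84,6],"g":{"ar":75,"ftd":45,"rz":78},"iod":{"cm":52,"r":18}}
After op 4 (remove /g/rz): {"b":[90,68,86,84,6],"g":{"ar":75,"ftd":45},"iod":{"cm":52,"r":18}}
After op 5 (add /y 75): {"b":[90,68,86,84,6],"g":{"ar":75,"ftd":45},"iod":{"cm":52,"r":18},"y":75}
After op 6 (remove /g/ftd): {"b":[90,68,86,84,6],"g":{"ar":75},"iod":{"cm":52,"r":18},"y":75}
After op 7 (add /g/dhp 24): {"b":[90,68,86,84,6],"g":{"ar":75,"dhp":24},"iod":{"cm":52,"r":18},"y":75}
After op 8 (replace /b/1 80): {"b":[90,80,86,84,6],"g":{"ar":75,"dhp":24},"iod":{"cm":52,"r":18},"y":75}
After op 9 (remove /b): {"g":{"ar":75,"dhp":24},"iod":{"cm":52,"r":18},"y":75}
After op 10 (add /iod/r 60): {"g":{"ar":75,"dhp":24},"iod":{"cm":52,"r":60},"y":75}
After op 11 (remove /iod/cm): {"g":{"ar":75,"dhp":24},"iod":{"r":60},"y":75}
After op 12 (remove /y): {"g":{"ar":75,"dhp":24},"iod":{"r":60}}
After op 13 (remove /iod/r): {"g":{"ar":75,"dhp":24},"iod":{}}
After op 14 (remove /g/dhp): {"g":{"ar":75},"iod":{}}
After op 15 (remove /g/ar): {"g":{},"iod":{}}
After op 16 (replace /iod 99): {"g":{},"iod":99}
After op 17 (replace /iod 22): {"g":{},"iod":22}
Size at path /g: 0

Answer: 0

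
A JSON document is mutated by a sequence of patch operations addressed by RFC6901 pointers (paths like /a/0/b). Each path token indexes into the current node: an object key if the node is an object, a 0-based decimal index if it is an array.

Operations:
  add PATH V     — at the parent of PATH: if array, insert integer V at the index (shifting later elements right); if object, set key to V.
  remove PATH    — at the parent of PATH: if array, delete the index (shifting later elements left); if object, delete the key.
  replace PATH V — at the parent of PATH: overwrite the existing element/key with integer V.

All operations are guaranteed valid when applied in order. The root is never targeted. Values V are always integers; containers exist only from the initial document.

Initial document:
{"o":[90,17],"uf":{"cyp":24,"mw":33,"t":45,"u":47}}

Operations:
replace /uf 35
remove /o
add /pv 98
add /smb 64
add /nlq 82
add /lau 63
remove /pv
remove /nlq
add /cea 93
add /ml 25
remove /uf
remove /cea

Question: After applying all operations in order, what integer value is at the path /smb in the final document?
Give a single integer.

Answer: 64

Derivation:
After op 1 (replace /uf 35): {"o":[90,17],"uf":35}
After op 2 (remove /o): {"uf":35}
After op 3 (add /pv 98): {"pv":98,"uf":35}
After op 4 (add /smb 64): {"pv":98,"smb":64,"uf":35}
After op 5 (add /nlq 82): {"nlq":82,"pv":98,"smb":64,"uf":35}
After op 6 (add /lau 63): {"lau":63,"nlq":82,"pv":98,"smb":64,"uf":35}
After op 7 (remove /pv): {"lau":63,"nlq":82,"smb":64,"uf":35}
After op 8 (remove /nlq): {"lau":63,"smb":64,"uf":35}
After op 9 (add /cea 93): {"cea":93,"lau":63,"smb":64,"uf":35}
After op 10 (add /ml 25): {"cea":93,"lau":63,"ml":25,"smb":64,"uf":35}
After op 11 (remove /uf): {"cea":93,"lau":63,"ml":25,"smb":64}
After op 12 (remove /cea): {"lau":63,"ml":25,"smb":64}
Value at /smb: 64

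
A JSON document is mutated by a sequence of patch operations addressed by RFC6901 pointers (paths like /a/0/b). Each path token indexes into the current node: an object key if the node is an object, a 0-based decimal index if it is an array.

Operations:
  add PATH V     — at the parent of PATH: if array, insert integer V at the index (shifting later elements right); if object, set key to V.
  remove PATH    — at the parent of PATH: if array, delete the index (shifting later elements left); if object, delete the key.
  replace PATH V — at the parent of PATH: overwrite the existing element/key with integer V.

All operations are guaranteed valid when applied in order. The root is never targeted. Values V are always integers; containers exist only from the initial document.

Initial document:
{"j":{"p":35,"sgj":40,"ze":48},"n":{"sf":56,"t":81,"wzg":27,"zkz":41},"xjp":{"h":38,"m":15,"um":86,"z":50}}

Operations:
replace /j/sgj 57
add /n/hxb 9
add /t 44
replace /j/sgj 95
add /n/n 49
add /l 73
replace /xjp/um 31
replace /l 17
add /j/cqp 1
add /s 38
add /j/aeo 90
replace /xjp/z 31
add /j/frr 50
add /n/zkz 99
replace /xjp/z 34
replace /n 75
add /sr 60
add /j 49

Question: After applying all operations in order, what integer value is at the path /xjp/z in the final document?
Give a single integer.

After op 1 (replace /j/sgj 57): {"j":{"p":35,"sgj":57,"ze":48},"n":{"sf":56,"t":81,"wzg":27,"zkz":41},"xjp":{"h":38,"m":15,"um":86,"z":50}}
After op 2 (add /n/hxb 9): {"j":{"p":35,"sgj":57,"ze":48},"n":{"hxb":9,"sf":56,"t":81,"wzg":27,"zkz":41},"xjp":{"h":38,"m":15,"um":86,"z":50}}
After op 3 (add /t 44): {"j":{"p":35,"sgj":57,"ze":48},"n":{"hxb":9,"sf":56,"t":81,"wzg":27,"zkz":41},"t":44,"xjp":{"h":38,"m":15,"um":86,"z":50}}
After op 4 (replace /j/sgj 95): {"j":{"p":35,"sgj":95,"ze":48},"n":{"hxb":9,"sf":56,"t":81,"wzg":27,"zkz":41},"t":44,"xjp":{"h":38,"m":15,"um":86,"z":50}}
After op 5 (add /n/n 49): {"j":{"p":35,"sgj":95,"ze":48},"n":{"hxb":9,"n":49,"sf":56,"t":81,"wzg":27,"zkz":41},"t":44,"xjp":{"h":38,"m":15,"um":86,"z":50}}
After op 6 (add /l 73): {"j":{"p":35,"sgj":95,"ze":48},"l":73,"n":{"hxb":9,"n":49,"sf":56,"t":81,"wzg":27,"zkz":41},"t":44,"xjp":{"h":38,"m":15,"um":86,"z":50}}
After op 7 (replace /xjp/um 31): {"j":{"p":35,"sgj":95,"ze":48},"l":73,"n":{"hxb":9,"n":49,"sf":56,"t":81,"wzg":27,"zkz":41},"t":44,"xjp":{"h":38,"m":15,"um":31,"z":50}}
After op 8 (replace /l 17): {"j":{"p":35,"sgj":95,"ze":48},"l":17,"n":{"hxb":9,"n":49,"sf":56,"t":81,"wzg":27,"zkz":41},"t":44,"xjp":{"h":38,"m":15,"um":31,"z":50}}
After op 9 (add /j/cqp 1): {"j":{"cqp":1,"p":35,"sgj":95,"ze":48},"l":17,"n":{"hxb":9,"n":49,"sf":56,"t":81,"wzg":27,"zkz":41},"t":44,"xjp":{"h":38,"m":15,"um":31,"z":50}}
After op 10 (add /s 38): {"j":{"cqp":1,"p":35,"sgj":95,"ze":48},"l":17,"n":{"hxb":9,"n":49,"sf":56,"t":81,"wzg":27,"zkz":41},"s":38,"t":44,"xjp":{"h":38,"m":15,"um":31,"z":50}}
After op 11 (add /j/aeo 90): {"j":{"aeo":90,"cqp":1,"p":35,"sgj":95,"ze":48},"l":17,"n":{"hxb":9,"n":49,"sf":56,"t":81,"wzg":27,"zkz":41},"s":38,"t":44,"xjp":{"h":38,"m":15,"um":31,"z":50}}
After op 12 (replace /xjp/z 31): {"j":{"aeo":90,"cqp":1,"p":35,"sgj":95,"ze":48},"l":17,"n":{"hxb":9,"n":49,"sf":56,"t":81,"wzg":27,"zkz":41},"s":38,"t":44,"xjp":{"h":38,"m":15,"um":31,"z":31}}
After op 13 (add /j/frr 50): {"j":{"aeo":90,"cqp":1,"frr":50,"p":35,"sgj":95,"ze":48},"l":17,"n":{"hxb":9,"n":49,"sf":56,"t":81,"wzg":27,"zkz":41},"s":38,"t":44,"xjp":{"h":38,"m":15,"um":31,"z":31}}
After op 14 (add /n/zkz 99): {"j":{"aeo":90,"cqp":1,"frr":50,"p":35,"sgj":95,"ze":48},"l":17,"n":{"hxb":9,"n":49,"sf":56,"t":81,"wzg":27,"zkz":99},"s":38,"t":44,"xjp":{"h":38,"m":15,"um":31,"z":31}}
After op 15 (replace /xjp/z 34): {"j":{"aeo":90,"cqp":1,"frr":50,"p":35,"sgj":95,"ze":48},"l":17,"n":{"hxb":9,"n":49,"sf":56,"t":81,"wzg":27,"zkz":99},"s":38,"t":44,"xjp":{"h":38,"m":15,"um":31,"z":34}}
After op 16 (replace /n 75): {"j":{"aeo":90,"cqp":1,"frr":50,"p":35,"sgj":95,"ze":48},"l":17,"n":75,"s":38,"t":44,"xjp":{"h":38,"m":15,"um":31,"z":34}}
After op 17 (add /sr 60): {"j":{"aeo":90,"cqp":1,"frr":50,"p":35,"sgj":95,"ze":48},"l":17,"n":75,"s":38,"sr":60,"t":44,"xjp":{"h":38,"m":15,"um":31,"z":34}}
After op 18 (add /j 49): {"j":49,"l":17,"n":75,"s":38,"sr":60,"t":44,"xjp":{"h":38,"m":15,"um":31,"z":34}}
Value at /xjp/z: 34

Answer: 34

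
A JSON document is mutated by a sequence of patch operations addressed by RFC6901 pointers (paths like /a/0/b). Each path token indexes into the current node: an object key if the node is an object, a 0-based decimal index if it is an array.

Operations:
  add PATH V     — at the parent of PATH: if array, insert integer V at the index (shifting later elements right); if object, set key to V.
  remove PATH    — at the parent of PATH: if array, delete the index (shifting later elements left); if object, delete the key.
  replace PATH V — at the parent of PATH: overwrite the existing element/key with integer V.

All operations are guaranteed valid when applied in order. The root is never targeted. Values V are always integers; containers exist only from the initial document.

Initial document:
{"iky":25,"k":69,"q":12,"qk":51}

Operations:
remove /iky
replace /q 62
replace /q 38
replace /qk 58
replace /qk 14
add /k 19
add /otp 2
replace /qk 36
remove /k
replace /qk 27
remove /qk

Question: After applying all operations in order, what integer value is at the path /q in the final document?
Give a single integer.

After op 1 (remove /iky): {"k":69,"q":12,"qk":51}
After op 2 (replace /q 62): {"k":69,"q":62,"qk":51}
After op 3 (replace /q 38): {"k":69,"q":38,"qk":51}
After op 4 (replace /qk 58): {"k":69,"q":38,"qk":58}
After op 5 (replace /qk 14): {"k":69,"q":38,"qk":14}
After op 6 (add /k 19): {"k":19,"q":38,"qk":14}
After op 7 (add /otp 2): {"k":19,"otp":2,"q":38,"qk":14}
After op 8 (replace /qk 36): {"k":19,"otp":2,"q":38,"qk":36}
After op 9 (remove /k): {"otp":2,"q":38,"qk":36}
After op 10 (replace /qk 27): {"otp":2,"q":38,"qk":27}
After op 11 (remove /qk): {"otp":2,"q":38}
Value at /q: 38

Answer: 38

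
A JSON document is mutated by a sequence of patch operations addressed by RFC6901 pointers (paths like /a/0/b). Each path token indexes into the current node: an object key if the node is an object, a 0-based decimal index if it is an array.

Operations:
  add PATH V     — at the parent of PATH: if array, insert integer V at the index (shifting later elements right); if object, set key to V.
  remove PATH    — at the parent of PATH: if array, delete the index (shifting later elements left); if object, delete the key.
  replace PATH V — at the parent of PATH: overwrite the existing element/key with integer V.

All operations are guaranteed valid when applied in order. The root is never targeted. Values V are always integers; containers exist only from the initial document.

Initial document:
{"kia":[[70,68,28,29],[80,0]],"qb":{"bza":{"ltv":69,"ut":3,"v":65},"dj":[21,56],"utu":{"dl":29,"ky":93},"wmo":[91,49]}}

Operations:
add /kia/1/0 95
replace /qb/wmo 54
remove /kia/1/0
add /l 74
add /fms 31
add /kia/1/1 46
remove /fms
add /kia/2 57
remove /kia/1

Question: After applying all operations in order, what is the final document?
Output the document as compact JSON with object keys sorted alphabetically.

After op 1 (add /kia/1/0 95): {"kia":[[70,68,28,29],[95,80,0]],"qb":{"bza":{"ltv":69,"ut":3,"v":65},"dj":[21,56],"utu":{"dl":29,"ky":93},"wmo":[91,49]}}
After op 2 (replace /qb/wmo 54): {"kia":[[70,68,28,29],[95,80,0]],"qb":{"bza":{"ltv":69,"ut":3,"v":65},"dj":[21,56],"utu":{"dl":29,"ky":93},"wmo":54}}
After op 3 (remove /kia/1/0): {"kia":[[70,68,28,29],[80,0]],"qb":{"bza":{"ltv":69,"ut":3,"v":65},"dj":[21,56],"utu":{"dl":29,"ky":93},"wmo":54}}
After op 4 (add /l 74): {"kia":[[70,68,28,29],[80,0]],"l":74,"qb":{"bza":{"ltv":69,"ut":3,"v":65},"dj":[21,56],"utu":{"dl":29,"ky":93},"wmo":54}}
After op 5 (add /fms 31): {"fms":31,"kia":[[70,68,28,29],[80,0]],"l":74,"qb":{"bza":{"ltv":69,"ut":3,"v":65},"dj":[21,56],"utu":{"dl":29,"ky":93},"wmo":54}}
After op 6 (add /kia/1/1 46): {"fms":31,"kia":[[70,68,28,29],[80,46,0]],"l":74,"qb":{"bza":{"ltv":69,"ut":3,"v":65},"dj":[21,56],"utu":{"dl":29,"ky":93},"wmo":54}}
After op 7 (remove /fms): {"kia":[[70,68,28,29],[80,46,0]],"l":74,"qb":{"bza":{"ltv":69,"ut":3,"v":65},"dj":[21,56],"utu":{"dl":29,"ky":93},"wmo":54}}
After op 8 (add /kia/2 57): {"kia":[[70,68,28,29],[80,46,0],57],"l":74,"qb":{"bza":{"ltv":69,"ut":3,"v":65},"dj":[21,56],"utu":{"dl":29,"ky":93},"wmo":54}}
After op 9 (remove /kia/1): {"kia":[[70,68,28,29],57],"l":74,"qb":{"bza":{"ltv":69,"ut":3,"v":65},"dj":[21,56],"utu":{"dl":29,"ky":93},"wmo":54}}

Answer: {"kia":[[70,68,28,29],57],"l":74,"qb":{"bza":{"ltv":69,"ut":3,"v":65},"dj":[21,56],"utu":{"dl":29,"ky":93},"wmo":54}}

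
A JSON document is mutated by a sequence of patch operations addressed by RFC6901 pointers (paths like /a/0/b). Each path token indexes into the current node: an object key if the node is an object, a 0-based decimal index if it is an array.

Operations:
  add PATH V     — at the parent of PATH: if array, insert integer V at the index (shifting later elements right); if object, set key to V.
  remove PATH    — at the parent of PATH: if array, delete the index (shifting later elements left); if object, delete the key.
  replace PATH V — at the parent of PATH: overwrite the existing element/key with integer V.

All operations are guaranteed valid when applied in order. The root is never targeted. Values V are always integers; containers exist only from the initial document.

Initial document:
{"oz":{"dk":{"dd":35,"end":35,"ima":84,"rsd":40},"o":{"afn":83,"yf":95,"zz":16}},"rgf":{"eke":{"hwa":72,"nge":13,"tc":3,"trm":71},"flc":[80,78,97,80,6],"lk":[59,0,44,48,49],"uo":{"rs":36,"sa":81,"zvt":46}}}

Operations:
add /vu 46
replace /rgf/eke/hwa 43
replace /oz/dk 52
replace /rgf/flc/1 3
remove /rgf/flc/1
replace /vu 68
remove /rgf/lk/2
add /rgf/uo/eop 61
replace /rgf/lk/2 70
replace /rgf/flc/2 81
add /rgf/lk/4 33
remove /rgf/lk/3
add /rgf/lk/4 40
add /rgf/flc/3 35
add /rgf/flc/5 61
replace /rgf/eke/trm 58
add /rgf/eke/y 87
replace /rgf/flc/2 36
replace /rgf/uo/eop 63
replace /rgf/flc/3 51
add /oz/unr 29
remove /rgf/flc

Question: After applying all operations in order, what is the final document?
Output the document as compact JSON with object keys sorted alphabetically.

After op 1 (add /vu 46): {"oz":{"dk":{"dd":35,"end":35,"ima":84,"rsd":40},"o":{"afn":83,"yf":95,"zz":16}},"rgf":{"eke":{"hwa":72,"nge":13,"tc":3,"trm":71},"flc":[80,78,97,80,6],"lk":[59,0,44,48,49],"uo":{"rs":36,"sa":81,"zvt":46}},"vu":46}
After op 2 (replace /rgf/eke/hwa 43): {"oz":{"dk":{"dd":35,"end":35,"ima":84,"rsd":40},"o":{"afn":83,"yf":95,"zz":16}},"rgf":{"eke":{"hwa":43,"nge":13,"tc":3,"trm":71},"flc":[80,78,97,80,6],"lk":[59,0,44,48,49],"uo":{"rs":36,"sa":81,"zvt":46}},"vu":46}
After op 3 (replace /oz/dk 52): {"oz":{"dk":52,"o":{"afn":83,"yf":95,"zz":16}},"rgf":{"eke":{"hwa":43,"nge":13,"tc":3,"trm":71},"flc":[80,78,97,80,6],"lk":[59,0,44,48,49],"uo":{"rs":36,"sa":81,"zvt":46}},"vu":46}
After op 4 (replace /rgf/flc/1 3): {"oz":{"dk":52,"o":{"afn":83,"yf":95,"zz":16}},"rgf":{"eke":{"hwa":43,"nge":13,"tc":3,"trm":71},"flc":[80,3,97,80,6],"lk":[59,0,44,48,49],"uo":{"rs":36,"sa":81,"zvt":46}},"vu":46}
After op 5 (remove /rgf/flc/1): {"oz":{"dk":52,"o":{"afn":83,"yf":95,"zz":16}},"rgf":{"eke":{"hwa":43,"nge":13,"tc":3,"trm":71},"flc":[80,97,80,6],"lk":[59,0,44,48,49],"uo":{"rs":36,"sa":81,"zvt":46}},"vu":46}
After op 6 (replace /vu 68): {"oz":{"dk":52,"o":{"afn":83,"yf":95,"zz":16}},"rgf":{"eke":{"hwa":43,"nge":13,"tc":3,"trm":71},"flc":[80,97,80,6],"lk":[59,0,44,48,49],"uo":{"rs":36,"sa":81,"zvt":46}},"vu":68}
After op 7 (remove /rgf/lk/2): {"oz":{"dk":52,"o":{"afn":83,"yf":95,"zz":16}},"rgf":{"eke":{"hwa":43,"nge":13,"tc":3,"trm":71},"flc":[80,97,80,6],"lk":[59,0,48,49],"uo":{"rs":36,"sa":81,"zvt":46}},"vu":68}
After op 8 (add /rgf/uo/eop 61): {"oz":{"dk":52,"o":{"afn":83,"yf":95,"zz":16}},"rgf":{"eke":{"hwa":43,"nge":13,"tc":3,"trm":71},"flc":[80,97,80,6],"lk":[59,0,48,49],"uo":{"eop":61,"rs":36,"sa":81,"zvt":46}},"vu":68}
After op 9 (replace /rgf/lk/2 70): {"oz":{"dk":52,"o":{"afn":83,"yf":95,"zz":16}},"rgf":{"eke":{"hwa":43,"nge":13,"tc":3,"trm":71},"flc":[80,97,80,6],"lk":[59,0,70,49],"uo":{"eop":61,"rs":36,"sa":81,"zvt":46}},"vu":68}
After op 10 (replace /rgf/flc/2 81): {"oz":{"dk":52,"o":{"afn":83,"yf":95,"zz":16}},"rgf":{"eke":{"hwa":43,"nge":13,"tc":3,"trm":71},"flc":[80,97,81,6],"lk":[59,0,70,49],"uo":{"eop":61,"rs":36,"sa":81,"zvt":46}},"vu":68}
After op 11 (add /rgf/lk/4 33): {"oz":{"dk":52,"o":{"afn":83,"yf":95,"zz":16}},"rgf":{"eke":{"hwa":43,"nge":13,"tc":3,"trm":71},"flc":[80,97,81,6],"lk":[59,0,70,49,33],"uo":{"eop":61,"rs":36,"sa":81,"zvt":46}},"vu":68}
After op 12 (remove /rgf/lk/3): {"oz":{"dk":52,"o":{"afn":83,"yf":95,"zz":16}},"rgf":{"eke":{"hwa":43,"nge":13,"tc":3,"trm":71},"flc":[80,97,81,6],"lk":[59,0,70,33],"uo":{"eop":61,"rs":36,"sa":81,"zvt":46}},"vu":68}
After op 13 (add /rgf/lk/4 40): {"oz":{"dk":52,"o":{"afn":83,"yf":95,"zz":16}},"rgf":{"eke":{"hwa":43,"nge":13,"tc":3,"trm":71},"flc":[80,97,81,6],"lk":[59,0,70,33,40],"uo":{"eop":61,"rs":36,"sa":81,"zvt":46}},"vu":68}
After op 14 (add /rgf/flc/3 35): {"oz":{"dk":52,"o":{"afn":83,"yf":95,"zz":16}},"rgf":{"eke":{"hwa":43,"nge":13,"tc":3,"trm":71},"flc":[80,97,81,35,6],"lk":[59,0,70,33,40],"uo":{"eop":61,"rs":36,"sa":81,"zvt":46}},"vu":68}
After op 15 (add /rgf/flc/5 61): {"oz":{"dk":52,"o":{"afn":83,"yf":95,"zz":16}},"rgf":{"eke":{"hwa":43,"nge":13,"tc":3,"trm":71},"flc":[80,97,81,35,6,61],"lk":[59,0,70,33,40],"uo":{"eop":61,"rs":36,"sa":81,"zvt":46}},"vu":68}
After op 16 (replace /rgf/eke/trm 58): {"oz":{"dk":52,"o":{"afn":83,"yf":95,"zz":16}},"rgf":{"eke":{"hwa":43,"nge":13,"tc":3,"trm":58},"flc":[80,97,81,35,6,61],"lk":[59,0,70,33,40],"uo":{"eop":61,"rs":36,"sa":81,"zvt":46}},"vu":68}
After op 17 (add /rgf/eke/y 87): {"oz":{"dk":52,"o":{"afn":83,"yf":95,"zz":16}},"rgf":{"eke":{"hwa":43,"nge":13,"tc":3,"trm":58,"y":87},"flc":[80,97,81,35,6,61],"lk":[59,0,70,33,40],"uo":{"eop":61,"rs":36,"sa":81,"zvt":46}},"vu":68}
After op 18 (replace /rgf/flc/2 36): {"oz":{"dk":52,"o":{"afn":83,"yf":95,"zz":16}},"rgf":{"eke":{"hwa":43,"nge":13,"tc":3,"trm":58,"y":87},"flc":[80,97,36,35,6,61],"lk":[59,0,70,33,40],"uo":{"eop":61,"rs":36,"sa":81,"zvt":46}},"vu":68}
After op 19 (replace /rgf/uo/eop 63): {"oz":{"dk":52,"o":{"afn":83,"yf":95,"zz":16}},"rgf":{"eke":{"hwa":43,"nge":13,"tc":3,"trm":58,"y":87},"flc":[80,97,36,35,6,61],"lk":[59,0,70,33,40],"uo":{"eop":63,"rs":36,"sa":81,"zvt":46}},"vu":68}
After op 20 (replace /rgf/flc/3 51): {"oz":{"dk":52,"o":{"afn":83,"yf":95,"zz":16}},"rgf":{"eke":{"hwa":43,"nge":13,"tc":3,"trm":58,"y":87},"flc":[80,97,36,51,6,61],"lk":[59,0,70,33,40],"uo":{"eop":63,"rs":36,"sa":81,"zvt":46}},"vu":68}
After op 21 (add /oz/unr 29): {"oz":{"dk":52,"o":{"afn":83,"yf":95,"zz":16},"unr":29},"rgf":{"eke":{"hwa":43,"nge":13,"tc":3,"trm":58,"y":87},"flc":[80,97,36,51,6,61],"lk":[59,0,70,33,40],"uo":{"eop":63,"rs":36,"sa":81,"zvt":46}},"vu":68}
After op 22 (remove /rgf/flc): {"oz":{"dk":52,"o":{"afn":83,"yf":95,"zz":16},"unr":29},"rgf":{"eke":{"hwa":43,"nge":13,"tc":3,"trm":58,"y":87},"lk":[59,0,70,33,40],"uo":{"eop":63,"rs":36,"sa":81,"zvt":46}},"vu":68}

Answer: {"oz":{"dk":52,"o":{"afn":83,"yf":95,"zz":16},"unr":29},"rgf":{"eke":{"hwa":43,"nge":13,"tc":3,"trm":58,"y":87},"lk":[59,0,70,33,40],"uo":{"eop":63,"rs":36,"sa":81,"zvt":46}},"vu":68}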